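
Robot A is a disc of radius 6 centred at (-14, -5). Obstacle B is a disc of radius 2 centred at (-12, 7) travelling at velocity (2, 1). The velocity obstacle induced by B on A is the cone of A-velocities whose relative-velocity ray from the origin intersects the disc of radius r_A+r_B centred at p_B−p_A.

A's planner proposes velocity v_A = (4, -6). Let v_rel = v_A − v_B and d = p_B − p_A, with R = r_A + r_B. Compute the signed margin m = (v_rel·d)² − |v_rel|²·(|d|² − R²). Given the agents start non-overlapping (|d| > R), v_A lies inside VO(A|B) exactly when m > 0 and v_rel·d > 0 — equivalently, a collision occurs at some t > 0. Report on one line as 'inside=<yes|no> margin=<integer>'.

d = (2, 12),  |d|² = 148;  R = 6+2 = 8,  c = 148−8² = 84
v_rel = (2, -7),  |v_rel|² = 53;  v_rel·d = (2)·(2) + (-7)·(12) = -80
53·t² + 160·t + 84 = 0  ⇒  m = (-80)² − 53·84 = 1948
m = 1948 > 0,  v_rel·d = -80 < 0  ⇒  outside

inside=no margin=1948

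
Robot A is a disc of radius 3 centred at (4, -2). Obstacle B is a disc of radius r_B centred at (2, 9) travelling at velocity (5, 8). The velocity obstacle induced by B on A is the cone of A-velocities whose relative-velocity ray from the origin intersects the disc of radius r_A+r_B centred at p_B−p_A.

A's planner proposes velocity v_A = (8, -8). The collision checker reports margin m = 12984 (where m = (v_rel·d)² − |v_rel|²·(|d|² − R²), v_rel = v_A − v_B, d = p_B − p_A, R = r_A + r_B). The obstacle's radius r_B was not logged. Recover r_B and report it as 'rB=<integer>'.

m = 12984
d = (-2, 11);  v_rel = (3, -16),  |v_rel|² = 265
v_rel×d = (3)·(11) − (-16)·(-2) = 1
since m = R²·265 − 1²:  R² = (1 + 12984) / 265 = 49
R = √49 = 7  ⇒  r_B = 7 − 3 = 4

rB=4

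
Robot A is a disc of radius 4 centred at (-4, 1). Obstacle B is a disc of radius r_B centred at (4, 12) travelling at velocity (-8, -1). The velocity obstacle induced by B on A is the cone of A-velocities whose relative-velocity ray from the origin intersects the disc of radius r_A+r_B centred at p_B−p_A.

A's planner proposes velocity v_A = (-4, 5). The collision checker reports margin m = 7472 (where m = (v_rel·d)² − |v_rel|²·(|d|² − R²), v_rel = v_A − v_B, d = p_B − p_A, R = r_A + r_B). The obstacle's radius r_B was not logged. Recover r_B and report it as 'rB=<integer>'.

m = 7472
d = (8, 11);  v_rel = (4, 6),  |v_rel|² = 52
v_rel×d = (4)·(11) − (6)·(8) = -4
since m = R²·52 − (-4)²:  R² = (16 + 7472) / 52 = 144
R = √144 = 12  ⇒  r_B = 12 − 4 = 8

rB=8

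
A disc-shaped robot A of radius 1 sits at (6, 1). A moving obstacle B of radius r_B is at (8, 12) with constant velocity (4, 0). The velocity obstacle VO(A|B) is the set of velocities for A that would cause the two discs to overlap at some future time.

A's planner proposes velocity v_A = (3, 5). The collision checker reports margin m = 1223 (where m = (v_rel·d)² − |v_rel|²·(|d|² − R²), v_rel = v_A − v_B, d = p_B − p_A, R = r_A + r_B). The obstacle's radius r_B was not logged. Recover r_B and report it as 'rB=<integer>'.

m = 1223
d = (2, 11);  v_rel = (-1, 5),  |v_rel|² = 26
v_rel×d = (-1)·(11) − (5)·(2) = -21
since m = R²·26 − (-21)²:  R² = (441 + 1223) / 26 = 64
R = √64 = 8  ⇒  r_B = 8 − 1 = 7

rB=7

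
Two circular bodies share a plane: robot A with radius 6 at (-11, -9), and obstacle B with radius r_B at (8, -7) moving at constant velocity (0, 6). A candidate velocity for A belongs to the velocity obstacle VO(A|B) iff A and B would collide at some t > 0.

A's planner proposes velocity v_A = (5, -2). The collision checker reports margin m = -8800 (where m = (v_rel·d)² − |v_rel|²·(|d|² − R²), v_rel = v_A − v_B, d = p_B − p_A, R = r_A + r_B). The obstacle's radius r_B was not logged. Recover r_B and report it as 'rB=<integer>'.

m = -8800
d = (19, 2);  v_rel = (5, -8),  |v_rel|² = 89
v_rel×d = (5)·(2) − (-8)·(19) = 162
since m = R²·89 − 162²:  R² = (26244 + -8800) / 89 = 196
R = √196 = 14  ⇒  r_B = 14 − 6 = 8

rB=8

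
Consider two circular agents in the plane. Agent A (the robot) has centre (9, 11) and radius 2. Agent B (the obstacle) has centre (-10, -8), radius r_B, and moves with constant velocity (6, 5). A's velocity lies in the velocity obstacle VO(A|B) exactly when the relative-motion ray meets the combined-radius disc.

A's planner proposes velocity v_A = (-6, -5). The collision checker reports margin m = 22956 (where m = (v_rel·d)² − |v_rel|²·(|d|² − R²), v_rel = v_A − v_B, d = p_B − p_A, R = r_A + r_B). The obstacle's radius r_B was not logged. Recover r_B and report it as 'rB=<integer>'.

m = 22956
d = (-19, -19);  v_rel = (-12, -10),  |v_rel|² = 244
v_rel×d = (-12)·(-19) − (-10)·(-19) = 38
since m = R²·244 − 38²:  R² = (1444 + 22956) / 244 = 100
R = √100 = 10  ⇒  r_B = 10 − 2 = 8

rB=8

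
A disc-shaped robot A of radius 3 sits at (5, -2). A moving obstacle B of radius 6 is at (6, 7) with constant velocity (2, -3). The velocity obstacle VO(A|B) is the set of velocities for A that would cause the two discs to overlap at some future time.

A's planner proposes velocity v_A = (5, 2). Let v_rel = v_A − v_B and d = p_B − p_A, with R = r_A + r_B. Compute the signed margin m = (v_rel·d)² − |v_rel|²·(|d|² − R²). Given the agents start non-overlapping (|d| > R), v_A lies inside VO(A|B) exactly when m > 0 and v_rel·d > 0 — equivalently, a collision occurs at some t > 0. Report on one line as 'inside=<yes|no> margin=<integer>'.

d = (1, 9),  |d|² = 82;  R = 3+6 = 9,  c = 82−9² = 1
v_rel = (3, 5),  |v_rel|² = 34;  v_rel·d = (3)·(1) + (5)·(9) = 48
34·t² − 96·t + 1 = 0  ⇒  m = 48² − 34·1 = 2270
m = 2270 > 0,  v_rel·d = 48 > 0  ⇒  inside

inside=yes margin=2270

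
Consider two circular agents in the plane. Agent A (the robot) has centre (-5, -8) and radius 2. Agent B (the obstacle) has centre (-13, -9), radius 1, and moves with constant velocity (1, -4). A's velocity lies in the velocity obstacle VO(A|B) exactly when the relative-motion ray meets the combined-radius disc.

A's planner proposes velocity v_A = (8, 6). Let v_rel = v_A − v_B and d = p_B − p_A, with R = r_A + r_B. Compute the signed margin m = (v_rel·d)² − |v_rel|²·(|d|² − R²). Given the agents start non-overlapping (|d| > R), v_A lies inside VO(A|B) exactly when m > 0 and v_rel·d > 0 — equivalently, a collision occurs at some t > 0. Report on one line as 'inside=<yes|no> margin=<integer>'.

d = (-8, -1),  |d|² = 65;  R = 2+1 = 3,  c = 65−3² = 56
v_rel = (7, 10),  |v_rel|² = 149;  v_rel·d = (7)·(-8) + (10)·(-1) = -66
149·t² + 132·t + 56 = 0  ⇒  m = (-66)² − 149·56 = -3988
m = -3988 < 0,  v_rel·d = -66 < 0  ⇒  outside

inside=no margin=-3988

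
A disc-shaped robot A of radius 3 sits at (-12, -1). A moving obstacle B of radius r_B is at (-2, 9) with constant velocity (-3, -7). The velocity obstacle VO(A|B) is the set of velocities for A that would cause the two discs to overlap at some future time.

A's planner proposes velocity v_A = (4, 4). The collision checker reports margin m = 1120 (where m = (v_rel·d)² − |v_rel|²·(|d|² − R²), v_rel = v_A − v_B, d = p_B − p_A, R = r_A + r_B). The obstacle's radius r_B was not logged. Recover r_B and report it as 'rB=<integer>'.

m = 1120
d = (10, 10);  v_rel = (7, 11),  |v_rel|² = 170
v_rel×d = (7)·(10) − (11)·(10) = -40
since m = R²·170 − (-40)²:  R² = (1600 + 1120) / 170 = 16
R = √16 = 4  ⇒  r_B = 4 − 3 = 1

rB=1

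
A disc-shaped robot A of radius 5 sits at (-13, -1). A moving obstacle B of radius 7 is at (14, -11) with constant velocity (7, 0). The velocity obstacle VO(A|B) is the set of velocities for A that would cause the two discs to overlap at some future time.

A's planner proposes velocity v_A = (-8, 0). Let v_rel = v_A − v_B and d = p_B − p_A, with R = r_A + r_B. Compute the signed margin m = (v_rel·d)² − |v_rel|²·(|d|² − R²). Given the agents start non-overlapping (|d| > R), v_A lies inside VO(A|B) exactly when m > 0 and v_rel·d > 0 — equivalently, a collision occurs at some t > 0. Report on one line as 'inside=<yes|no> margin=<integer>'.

d = (27, -10),  |d|² = 829;  R = 5+7 = 12,  c = 829−12² = 685
v_rel = (-15, 0),  |v_rel|² = 225;  v_rel·d = (-15)·(27) + (0)·(-10) = -405
225·t² + 810·t + 685 = 0  ⇒  m = (-405)² − 225·685 = 9900
m = 9900 > 0,  v_rel·d = -405 < 0  ⇒  outside

inside=no margin=9900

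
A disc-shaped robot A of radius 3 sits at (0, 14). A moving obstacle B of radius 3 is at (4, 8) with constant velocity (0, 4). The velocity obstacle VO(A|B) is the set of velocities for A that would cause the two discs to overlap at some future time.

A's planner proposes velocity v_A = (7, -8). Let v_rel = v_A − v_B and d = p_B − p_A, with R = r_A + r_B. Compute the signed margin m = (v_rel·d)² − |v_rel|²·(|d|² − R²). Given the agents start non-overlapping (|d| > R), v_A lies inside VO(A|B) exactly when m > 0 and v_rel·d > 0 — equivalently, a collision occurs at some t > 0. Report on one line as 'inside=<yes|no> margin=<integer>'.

d = (4, -6),  |d|² = 52;  R = 3+3 = 6,  c = 52−6² = 16
v_rel = (7, -12),  |v_rel|² = 193;  v_rel·d = (7)·(4) + (-12)·(-6) = 100
193·t² − 200·t + 16 = 0  ⇒  m = 100² − 193·16 = 6912
m = 6912 > 0,  v_rel·d = 100 > 0  ⇒  inside

inside=yes margin=6912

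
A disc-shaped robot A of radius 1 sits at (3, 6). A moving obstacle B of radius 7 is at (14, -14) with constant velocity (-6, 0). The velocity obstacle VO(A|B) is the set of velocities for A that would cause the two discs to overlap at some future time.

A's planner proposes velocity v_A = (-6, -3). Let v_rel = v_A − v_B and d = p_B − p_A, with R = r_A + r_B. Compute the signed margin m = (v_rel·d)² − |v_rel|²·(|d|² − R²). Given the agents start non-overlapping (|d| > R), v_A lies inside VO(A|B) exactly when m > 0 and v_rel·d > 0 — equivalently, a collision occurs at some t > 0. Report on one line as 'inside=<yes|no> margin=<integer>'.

d = (11, -20),  |d|² = 521;  R = 1+7 = 8,  c = 521−8² = 457
v_rel = (0, -3),  |v_rel|² = 9;  v_rel·d = (0)·(11) + (-3)·(-20) = 60
9·t² − 120·t + 457 = 0  ⇒  m = 60² − 9·457 = -513
m = -513 < 0,  v_rel·d = 60 > 0  ⇒  outside

inside=no margin=-513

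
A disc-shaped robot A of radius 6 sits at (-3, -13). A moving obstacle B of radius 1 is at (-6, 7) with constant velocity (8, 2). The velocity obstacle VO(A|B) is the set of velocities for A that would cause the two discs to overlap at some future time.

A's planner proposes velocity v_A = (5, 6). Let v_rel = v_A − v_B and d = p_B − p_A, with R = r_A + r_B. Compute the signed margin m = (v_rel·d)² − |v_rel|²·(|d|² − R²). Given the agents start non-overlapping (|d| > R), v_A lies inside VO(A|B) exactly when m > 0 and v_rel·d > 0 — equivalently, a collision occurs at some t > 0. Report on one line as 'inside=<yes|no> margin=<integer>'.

d = (-3, 20),  |d|² = 409;  R = 6+1 = 7,  c = 409−7² = 360
v_rel = (-3, 4),  |v_rel|² = 25;  v_rel·d = (-3)·(-3) + (4)·(20) = 89
25·t² − 178·t + 360 = 0  ⇒  m = 89² − 25·360 = -1079
m = -1079 < 0,  v_rel·d = 89 > 0  ⇒  outside

inside=no margin=-1079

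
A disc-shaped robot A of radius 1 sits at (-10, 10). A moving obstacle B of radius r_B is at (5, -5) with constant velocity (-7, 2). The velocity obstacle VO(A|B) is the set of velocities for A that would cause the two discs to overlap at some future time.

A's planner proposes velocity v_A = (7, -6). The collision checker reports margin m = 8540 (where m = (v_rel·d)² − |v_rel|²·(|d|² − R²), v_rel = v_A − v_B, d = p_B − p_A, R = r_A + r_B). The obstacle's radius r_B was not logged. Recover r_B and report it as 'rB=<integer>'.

m = 8540
d = (15, -15);  v_rel = (14, -8),  |v_rel|² = 260
v_rel×d = (14)·(-15) − (-8)·(15) = -90
since m = R²·260 − (-90)²:  R² = (8100 + 8540) / 260 = 64
R = √64 = 8  ⇒  r_B = 8 − 1 = 7

rB=7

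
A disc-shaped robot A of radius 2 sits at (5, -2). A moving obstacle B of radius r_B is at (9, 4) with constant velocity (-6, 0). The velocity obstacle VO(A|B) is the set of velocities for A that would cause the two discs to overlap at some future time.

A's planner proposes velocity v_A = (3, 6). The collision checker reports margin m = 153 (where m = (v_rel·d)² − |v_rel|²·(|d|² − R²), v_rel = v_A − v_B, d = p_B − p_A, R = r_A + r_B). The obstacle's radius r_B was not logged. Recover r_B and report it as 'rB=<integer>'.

m = 153
d = (4, 6);  v_rel = (9, 6),  |v_rel|² = 117
v_rel×d = (9)·(6) − (6)·(4) = 30
since m = R²·117 − 30²:  R² = (900 + 153) / 117 = 9
R = √9 = 3  ⇒  r_B = 3 − 2 = 1

rB=1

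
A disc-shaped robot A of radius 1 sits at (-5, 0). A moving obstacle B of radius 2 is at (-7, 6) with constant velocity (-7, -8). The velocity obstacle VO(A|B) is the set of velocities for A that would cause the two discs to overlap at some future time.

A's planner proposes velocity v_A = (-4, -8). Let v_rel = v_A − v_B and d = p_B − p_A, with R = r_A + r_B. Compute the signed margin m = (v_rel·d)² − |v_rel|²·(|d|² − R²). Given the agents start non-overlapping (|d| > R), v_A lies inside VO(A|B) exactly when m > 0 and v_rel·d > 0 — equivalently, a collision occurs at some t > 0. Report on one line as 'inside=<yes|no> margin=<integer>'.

d = (-2, 6),  |d|² = 40;  R = 1+2 = 3,  c = 40−3² = 31
v_rel = (3, 0),  |v_rel|² = 9;  v_rel·d = (3)·(-2) + (0)·(6) = -6
9·t² + 12·t + 31 = 0  ⇒  m = (-6)² − 9·31 = -243
m = -243 < 0,  v_rel·d = -6 < 0  ⇒  outside

inside=no margin=-243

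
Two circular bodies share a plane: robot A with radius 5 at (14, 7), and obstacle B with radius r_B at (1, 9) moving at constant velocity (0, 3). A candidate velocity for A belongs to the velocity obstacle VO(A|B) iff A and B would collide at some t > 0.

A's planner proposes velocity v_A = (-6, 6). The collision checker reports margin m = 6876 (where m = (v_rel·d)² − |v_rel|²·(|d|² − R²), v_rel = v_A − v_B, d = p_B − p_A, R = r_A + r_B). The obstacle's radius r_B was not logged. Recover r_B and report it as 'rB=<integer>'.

m = 6876
d = (-13, 2);  v_rel = (-6, 3),  |v_rel|² = 45
v_rel×d = (-6)·(2) − (3)·(-13) = 27
since m = R²·45 − 27²:  R² = (729 + 6876) / 45 = 169
R = √169 = 13  ⇒  r_B = 13 − 5 = 8

rB=8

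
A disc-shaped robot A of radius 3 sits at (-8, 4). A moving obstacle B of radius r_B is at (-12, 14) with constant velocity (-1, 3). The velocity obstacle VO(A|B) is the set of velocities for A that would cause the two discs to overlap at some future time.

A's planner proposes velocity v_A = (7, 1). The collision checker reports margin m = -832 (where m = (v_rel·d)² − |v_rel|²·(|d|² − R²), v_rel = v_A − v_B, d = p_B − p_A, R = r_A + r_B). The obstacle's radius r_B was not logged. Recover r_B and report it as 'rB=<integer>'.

m = -832
d = (-4, 10);  v_rel = (8, -2),  |v_rel|² = 68
v_rel×d = (8)·(10) − (-2)·(-4) = 72
since m = R²·68 − 72²:  R² = (5184 + -832) / 68 = 64
R = √64 = 8  ⇒  r_B = 8 − 3 = 5

rB=5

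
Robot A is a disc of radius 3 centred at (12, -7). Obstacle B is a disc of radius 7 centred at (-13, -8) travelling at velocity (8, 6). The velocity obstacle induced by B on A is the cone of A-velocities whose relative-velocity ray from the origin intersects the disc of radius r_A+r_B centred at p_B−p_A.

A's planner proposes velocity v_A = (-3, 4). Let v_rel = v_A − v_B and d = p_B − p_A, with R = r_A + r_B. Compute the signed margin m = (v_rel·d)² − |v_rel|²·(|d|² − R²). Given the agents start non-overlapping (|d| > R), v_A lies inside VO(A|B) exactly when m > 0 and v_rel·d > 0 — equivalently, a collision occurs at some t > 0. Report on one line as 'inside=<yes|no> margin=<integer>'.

d = (-25, -1),  |d|² = 626;  R = 3+7 = 10,  c = 626−10² = 526
v_rel = (-11, -2),  |v_rel|² = 125;  v_rel·d = (-11)·(-25) + (-2)·(-1) = 277
125·t² − 554·t + 526 = 0  ⇒  m = 277² − 125·526 = 10979
m = 10979 > 0,  v_rel·d = 277 > 0  ⇒  inside

inside=yes margin=10979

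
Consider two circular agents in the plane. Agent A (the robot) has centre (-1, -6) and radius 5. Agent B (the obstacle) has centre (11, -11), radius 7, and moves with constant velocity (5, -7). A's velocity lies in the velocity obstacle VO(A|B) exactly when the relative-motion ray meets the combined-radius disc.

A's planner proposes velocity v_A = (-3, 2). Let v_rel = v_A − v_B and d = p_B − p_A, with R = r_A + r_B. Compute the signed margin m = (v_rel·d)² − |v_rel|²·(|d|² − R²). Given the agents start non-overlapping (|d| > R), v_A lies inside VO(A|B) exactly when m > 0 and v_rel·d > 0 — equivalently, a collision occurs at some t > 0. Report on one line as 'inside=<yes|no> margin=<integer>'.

d = (12, -5),  |d|² = 169;  R = 5+7 = 12,  c = 169−12² = 25
v_rel = (-8, 9),  |v_rel|² = 145;  v_rel·d = (-8)·(12) + (9)·(-5) = -141
145·t² + 282·t + 25 = 0  ⇒  m = (-141)² − 145·25 = 16256
m = 16256 > 0,  v_rel·d = -141 < 0  ⇒  outside

inside=no margin=16256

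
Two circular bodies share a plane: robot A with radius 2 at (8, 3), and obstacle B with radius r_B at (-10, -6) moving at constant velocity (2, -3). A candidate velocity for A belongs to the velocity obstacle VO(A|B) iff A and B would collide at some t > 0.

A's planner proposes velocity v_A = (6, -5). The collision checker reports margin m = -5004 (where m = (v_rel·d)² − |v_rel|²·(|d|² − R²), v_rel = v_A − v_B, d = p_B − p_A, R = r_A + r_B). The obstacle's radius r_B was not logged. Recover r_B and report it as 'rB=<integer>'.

m = -5004
d = (-18, -9);  v_rel = (4, -2),  |v_rel|² = 20
v_rel×d = (4)·(-9) − (-2)·(-18) = -72
since m = R²·20 − (-72)²:  R² = (5184 + -5004) / 20 = 9
R = √9 = 3  ⇒  r_B = 3 − 2 = 1

rB=1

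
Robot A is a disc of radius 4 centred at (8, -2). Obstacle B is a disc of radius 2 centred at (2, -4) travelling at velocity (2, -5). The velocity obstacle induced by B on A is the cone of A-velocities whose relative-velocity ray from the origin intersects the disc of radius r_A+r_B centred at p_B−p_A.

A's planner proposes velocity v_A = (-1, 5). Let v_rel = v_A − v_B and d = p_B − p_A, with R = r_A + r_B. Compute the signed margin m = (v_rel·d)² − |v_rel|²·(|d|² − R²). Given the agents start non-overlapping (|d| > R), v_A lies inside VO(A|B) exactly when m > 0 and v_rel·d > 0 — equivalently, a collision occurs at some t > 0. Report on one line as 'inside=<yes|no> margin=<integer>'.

d = (-6, -2),  |d|² = 40;  R = 4+2 = 6,  c = 40−6² = 4
v_rel = (-3, 10),  |v_rel|² = 109;  v_rel·d = (-3)·(-6) + (10)·(-2) = -2
109·t² + 4·t + 4 = 0  ⇒  m = (-2)² − 109·4 = -432
m = -432 < 0,  v_rel·d = -2 < 0  ⇒  outside

inside=no margin=-432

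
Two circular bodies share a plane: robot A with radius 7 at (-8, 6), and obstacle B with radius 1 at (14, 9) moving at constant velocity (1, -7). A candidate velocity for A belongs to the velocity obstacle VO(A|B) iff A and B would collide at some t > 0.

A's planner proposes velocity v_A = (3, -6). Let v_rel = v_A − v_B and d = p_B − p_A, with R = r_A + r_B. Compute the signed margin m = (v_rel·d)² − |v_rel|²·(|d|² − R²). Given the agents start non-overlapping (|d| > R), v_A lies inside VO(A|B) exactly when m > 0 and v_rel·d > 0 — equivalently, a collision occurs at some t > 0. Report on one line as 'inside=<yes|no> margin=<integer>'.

d = (22, 3),  |d|² = 493;  R = 7+1 = 8,  c = 493−8² = 429
v_rel = (2, 1),  |v_rel|² = 5;  v_rel·d = (2)·(22) + (1)·(3) = 47
5·t² − 94·t + 429 = 0  ⇒  m = 47² − 5·429 = 64
m = 64 > 0,  v_rel·d = 47 > 0  ⇒  inside

inside=yes margin=64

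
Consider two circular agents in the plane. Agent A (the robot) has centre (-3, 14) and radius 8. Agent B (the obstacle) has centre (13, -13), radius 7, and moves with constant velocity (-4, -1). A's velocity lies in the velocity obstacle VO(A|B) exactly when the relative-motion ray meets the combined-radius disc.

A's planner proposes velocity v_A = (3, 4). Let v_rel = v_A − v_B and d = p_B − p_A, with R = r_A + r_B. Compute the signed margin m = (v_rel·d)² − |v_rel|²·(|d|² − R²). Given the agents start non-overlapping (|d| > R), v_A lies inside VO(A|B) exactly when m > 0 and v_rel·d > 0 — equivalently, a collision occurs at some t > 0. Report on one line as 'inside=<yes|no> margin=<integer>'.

d = (16, -27),  |d|² = 985;  R = 8+7 = 15,  c = 985−15² = 760
v_rel = (7, 5),  |v_rel|² = 74;  v_rel·d = (7)·(16) + (5)·(-27) = -23
74·t² + 46·t + 760 = 0  ⇒  m = (-23)² − 74·760 = -55711
m = -55711 < 0,  v_rel·d = -23 < 0  ⇒  outside

inside=no margin=-55711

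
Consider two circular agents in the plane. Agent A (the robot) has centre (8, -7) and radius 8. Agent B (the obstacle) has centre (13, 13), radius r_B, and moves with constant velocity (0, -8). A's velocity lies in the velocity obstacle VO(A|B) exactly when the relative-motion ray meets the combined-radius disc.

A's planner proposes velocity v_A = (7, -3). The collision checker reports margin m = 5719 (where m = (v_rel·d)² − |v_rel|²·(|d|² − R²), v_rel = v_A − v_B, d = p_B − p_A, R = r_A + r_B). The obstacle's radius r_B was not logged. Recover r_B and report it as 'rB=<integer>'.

m = 5719
d = (5, 20);  v_rel = (7, 5),  |v_rel|² = 74
v_rel×d = (7)·(20) − (5)·(5) = 115
since m = R²·74 − 115²:  R² = (13225 + 5719) / 74 = 256
R = √256 = 16  ⇒  r_B = 16 − 8 = 8

rB=8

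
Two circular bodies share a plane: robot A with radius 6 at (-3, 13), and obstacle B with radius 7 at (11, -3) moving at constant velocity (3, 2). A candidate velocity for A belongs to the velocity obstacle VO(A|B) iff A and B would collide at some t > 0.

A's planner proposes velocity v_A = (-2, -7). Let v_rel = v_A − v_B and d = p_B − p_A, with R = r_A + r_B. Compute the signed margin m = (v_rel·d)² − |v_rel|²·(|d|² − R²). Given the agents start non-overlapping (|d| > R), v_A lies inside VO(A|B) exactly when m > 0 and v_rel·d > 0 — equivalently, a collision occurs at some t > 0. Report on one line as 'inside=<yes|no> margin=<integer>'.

d = (14, -16),  |d|² = 452;  R = 6+7 = 13,  c = 452−13² = 283
v_rel = (-5, -9),  |v_rel|² = 106;  v_rel·d = (-5)·(14) + (-9)·(-16) = 74
106·t² − 148·t + 283 = 0  ⇒  m = 74² − 106·283 = -24522
m = -24522 < 0,  v_rel·d = 74 > 0  ⇒  outside

inside=no margin=-24522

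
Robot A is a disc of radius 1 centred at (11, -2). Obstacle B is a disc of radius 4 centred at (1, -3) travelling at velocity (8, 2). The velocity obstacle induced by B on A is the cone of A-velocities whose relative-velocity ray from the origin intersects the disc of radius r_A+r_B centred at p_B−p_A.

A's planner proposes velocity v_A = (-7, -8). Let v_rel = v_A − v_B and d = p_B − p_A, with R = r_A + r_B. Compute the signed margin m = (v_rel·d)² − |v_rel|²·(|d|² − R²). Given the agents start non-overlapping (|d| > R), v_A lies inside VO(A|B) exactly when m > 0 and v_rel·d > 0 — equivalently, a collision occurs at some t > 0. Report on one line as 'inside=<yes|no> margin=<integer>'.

d = (-10, -1),  |d|² = 101;  R = 1+4 = 5,  c = 101−5² = 76
v_rel = (-15, -10),  |v_rel|² = 325;  v_rel·d = (-15)·(-10) + (-10)·(-1) = 160
325·t² − 320·t + 76 = 0  ⇒  m = 160² − 325·76 = 900
m = 900 > 0,  v_rel·d = 160 > 0  ⇒  inside

inside=yes margin=900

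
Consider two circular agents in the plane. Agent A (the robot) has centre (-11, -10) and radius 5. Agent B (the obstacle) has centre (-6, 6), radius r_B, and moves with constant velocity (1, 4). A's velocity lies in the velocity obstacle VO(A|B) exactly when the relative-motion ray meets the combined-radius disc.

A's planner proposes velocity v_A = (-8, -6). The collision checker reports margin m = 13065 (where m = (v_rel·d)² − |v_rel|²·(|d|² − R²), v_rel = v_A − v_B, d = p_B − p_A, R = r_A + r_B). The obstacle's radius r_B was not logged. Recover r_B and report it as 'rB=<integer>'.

m = 13065
d = (5, 16);  v_rel = (-9, -10),  |v_rel|² = 181
v_rel×d = (-9)·(16) − (-10)·(5) = -94
since m = R²·181 − (-94)²:  R² = (8836 + 13065) / 181 = 121
R = √121 = 11  ⇒  r_B = 11 − 5 = 6

rB=6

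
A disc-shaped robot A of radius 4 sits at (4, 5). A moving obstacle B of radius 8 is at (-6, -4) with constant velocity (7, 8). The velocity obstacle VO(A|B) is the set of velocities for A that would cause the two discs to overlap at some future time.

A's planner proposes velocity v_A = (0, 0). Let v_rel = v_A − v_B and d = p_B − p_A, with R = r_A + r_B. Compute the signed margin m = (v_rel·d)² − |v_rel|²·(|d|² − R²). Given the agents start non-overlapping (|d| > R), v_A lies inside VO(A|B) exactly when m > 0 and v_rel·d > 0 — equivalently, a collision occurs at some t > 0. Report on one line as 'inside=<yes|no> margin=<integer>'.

d = (-10, -9),  |d|² = 181;  R = 4+8 = 12,  c = 181−12² = 37
v_rel = (-7, -8),  |v_rel|² = 113;  v_rel·d = (-7)·(-10) + (-8)·(-9) = 142
113·t² − 284·t + 37 = 0  ⇒  m = 142² − 113·37 = 15983
m = 15983 > 0,  v_rel·d = 142 > 0  ⇒  inside

inside=yes margin=15983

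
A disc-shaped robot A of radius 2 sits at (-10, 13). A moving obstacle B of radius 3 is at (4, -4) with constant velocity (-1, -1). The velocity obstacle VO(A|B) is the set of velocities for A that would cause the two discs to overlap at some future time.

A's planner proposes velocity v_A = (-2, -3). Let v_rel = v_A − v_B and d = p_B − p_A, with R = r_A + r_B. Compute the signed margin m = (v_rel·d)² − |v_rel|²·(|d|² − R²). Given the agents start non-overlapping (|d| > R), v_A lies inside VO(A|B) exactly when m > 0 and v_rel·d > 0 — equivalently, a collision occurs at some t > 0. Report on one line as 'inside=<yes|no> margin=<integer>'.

d = (14, -17),  |d|² = 485;  R = 2+3 = 5,  c = 485−5² = 460
v_rel = (-1, -2),  |v_rel|² = 5;  v_rel·d = (-1)·(14) + (-2)·(-17) = 20
5·t² − 40·t + 460 = 0  ⇒  m = 20² − 5·460 = -1900
m = -1900 < 0,  v_rel·d = 20 > 0  ⇒  outside

inside=no margin=-1900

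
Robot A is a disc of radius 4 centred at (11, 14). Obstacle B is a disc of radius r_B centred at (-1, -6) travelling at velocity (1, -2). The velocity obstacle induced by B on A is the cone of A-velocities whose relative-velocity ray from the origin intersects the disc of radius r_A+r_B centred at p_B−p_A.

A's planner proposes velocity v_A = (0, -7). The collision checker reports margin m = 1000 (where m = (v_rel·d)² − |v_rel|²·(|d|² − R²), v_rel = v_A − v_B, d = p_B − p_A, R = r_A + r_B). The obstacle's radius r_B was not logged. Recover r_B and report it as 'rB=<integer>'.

m = 1000
d = (-12, -20);  v_rel = (-1, -5),  |v_rel|² = 26
v_rel×d = (-1)·(-20) − (-5)·(-12) = -40
since m = R²·26 − (-40)²:  R² = (1600 + 1000) / 26 = 100
R = √100 = 10  ⇒  r_B = 10 − 4 = 6

rB=6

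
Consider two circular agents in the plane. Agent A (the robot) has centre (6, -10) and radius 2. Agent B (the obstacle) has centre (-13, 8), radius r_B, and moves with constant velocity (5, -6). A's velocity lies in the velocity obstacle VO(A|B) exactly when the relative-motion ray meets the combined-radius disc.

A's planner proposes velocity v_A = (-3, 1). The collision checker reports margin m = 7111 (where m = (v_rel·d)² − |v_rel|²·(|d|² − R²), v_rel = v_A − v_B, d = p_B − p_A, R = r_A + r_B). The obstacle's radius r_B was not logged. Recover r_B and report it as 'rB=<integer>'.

m = 7111
d = (-19, 18);  v_rel = (-8, 7),  |v_rel|² = 113
v_rel×d = (-8)·(18) − (7)·(-19) = -11
since m = R²·113 − (-11)²:  R² = (121 + 7111) / 113 = 64
R = √64 = 8  ⇒  r_B = 8 − 2 = 6

rB=6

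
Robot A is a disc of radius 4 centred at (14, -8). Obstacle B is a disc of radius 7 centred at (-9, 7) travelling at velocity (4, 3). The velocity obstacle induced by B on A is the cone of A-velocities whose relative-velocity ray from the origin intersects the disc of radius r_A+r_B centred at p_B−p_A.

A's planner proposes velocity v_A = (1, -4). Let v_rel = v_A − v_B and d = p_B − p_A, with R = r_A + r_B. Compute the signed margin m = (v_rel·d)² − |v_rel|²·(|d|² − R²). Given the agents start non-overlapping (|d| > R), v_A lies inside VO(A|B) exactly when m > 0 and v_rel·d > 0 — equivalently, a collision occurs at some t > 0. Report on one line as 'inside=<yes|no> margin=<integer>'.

d = (-23, 15),  |d|² = 754;  R = 4+7 = 11,  c = 754−11² = 633
v_rel = (-3, -7),  |v_rel|² = 58;  v_rel·d = (-3)·(-23) + (-7)·(15) = -36
58·t² + 72·t + 633 = 0  ⇒  m = (-36)² − 58·633 = -35418
m = -35418 < 0,  v_rel·d = -36 < 0  ⇒  outside

inside=no margin=-35418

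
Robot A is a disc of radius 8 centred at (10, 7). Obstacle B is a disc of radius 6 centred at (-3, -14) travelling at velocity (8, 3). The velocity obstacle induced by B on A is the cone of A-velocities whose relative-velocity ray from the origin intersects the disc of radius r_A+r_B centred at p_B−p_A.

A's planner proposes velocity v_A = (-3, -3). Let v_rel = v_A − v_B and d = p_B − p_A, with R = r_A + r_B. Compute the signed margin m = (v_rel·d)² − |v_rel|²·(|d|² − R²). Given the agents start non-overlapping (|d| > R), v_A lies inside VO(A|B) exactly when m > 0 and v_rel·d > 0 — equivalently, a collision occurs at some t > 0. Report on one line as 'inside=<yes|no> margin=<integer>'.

d = (-13, -21),  |d|² = 610;  R = 8+6 = 14,  c = 610−14² = 414
v_rel = (-11, -6),  |v_rel|² = 157;  v_rel·d = (-11)·(-13) + (-6)·(-21) = 269
157·t² − 538·t + 414 = 0  ⇒  m = 269² − 157·414 = 7363
m = 7363 > 0,  v_rel·d = 269 > 0  ⇒  inside

inside=yes margin=7363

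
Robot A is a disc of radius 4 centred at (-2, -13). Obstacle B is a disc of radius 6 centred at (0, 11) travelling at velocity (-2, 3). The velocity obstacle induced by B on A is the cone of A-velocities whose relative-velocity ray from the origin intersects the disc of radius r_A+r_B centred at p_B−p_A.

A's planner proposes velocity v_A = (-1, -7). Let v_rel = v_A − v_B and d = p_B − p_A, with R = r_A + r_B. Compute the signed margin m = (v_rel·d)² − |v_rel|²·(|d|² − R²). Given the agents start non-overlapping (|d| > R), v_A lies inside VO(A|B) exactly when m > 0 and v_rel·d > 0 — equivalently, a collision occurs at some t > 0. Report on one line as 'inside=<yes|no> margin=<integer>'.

d = (2, 24),  |d|² = 580;  R = 4+6 = 10,  c = 580−10² = 480
v_rel = (1, -10),  |v_rel|² = 101;  v_rel·d = (1)·(2) + (-10)·(24) = -238
101·t² + 476·t + 480 = 0  ⇒  m = (-238)² − 101·480 = 8164
m = 8164 > 0,  v_rel·d = -238 < 0  ⇒  outside

inside=no margin=8164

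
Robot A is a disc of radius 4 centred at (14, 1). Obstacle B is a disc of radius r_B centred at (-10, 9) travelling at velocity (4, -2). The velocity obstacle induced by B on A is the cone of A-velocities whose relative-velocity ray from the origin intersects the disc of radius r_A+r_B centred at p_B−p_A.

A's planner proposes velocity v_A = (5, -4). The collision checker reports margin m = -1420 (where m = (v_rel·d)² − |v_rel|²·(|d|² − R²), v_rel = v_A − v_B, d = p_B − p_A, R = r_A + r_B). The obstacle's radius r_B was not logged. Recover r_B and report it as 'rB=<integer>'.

m = -1420
d = (-24, 8);  v_rel = (1, -2),  |v_rel|² = 5
v_rel×d = (1)·(8) − (-2)·(-24) = -40
since m = R²·5 − (-40)²:  R² = (1600 + -1420) / 5 = 36
R = √36 = 6  ⇒  r_B = 6 − 4 = 2

rB=2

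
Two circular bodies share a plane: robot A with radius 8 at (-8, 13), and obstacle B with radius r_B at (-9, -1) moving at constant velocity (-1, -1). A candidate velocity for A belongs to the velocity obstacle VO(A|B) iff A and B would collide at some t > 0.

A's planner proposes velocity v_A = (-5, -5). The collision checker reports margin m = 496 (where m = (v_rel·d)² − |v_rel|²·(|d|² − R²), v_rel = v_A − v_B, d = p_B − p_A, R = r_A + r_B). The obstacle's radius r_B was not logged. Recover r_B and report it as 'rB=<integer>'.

m = 496
d = (-1, -14);  v_rel = (-4, -4),  |v_rel|² = 32
v_rel×d = (-4)·(-14) − (-4)·(-1) = 52
since m = R²·32 − 52²:  R² = (2704 + 496) / 32 = 100
R = √100 = 10  ⇒  r_B = 10 − 8 = 2

rB=2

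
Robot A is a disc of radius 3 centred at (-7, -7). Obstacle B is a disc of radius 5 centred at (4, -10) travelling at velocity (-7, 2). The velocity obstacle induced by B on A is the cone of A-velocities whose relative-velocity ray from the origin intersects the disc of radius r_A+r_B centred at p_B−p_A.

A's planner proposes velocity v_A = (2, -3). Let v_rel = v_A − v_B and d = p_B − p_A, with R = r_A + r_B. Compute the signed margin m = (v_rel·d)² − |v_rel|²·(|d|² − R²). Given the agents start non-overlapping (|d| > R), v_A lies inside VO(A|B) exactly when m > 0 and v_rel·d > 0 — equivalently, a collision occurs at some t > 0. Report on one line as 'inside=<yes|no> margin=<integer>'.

d = (11, -3),  |d|² = 130;  R = 3+5 = 8,  c = 130−8² = 66
v_rel = (9, -5),  |v_rel|² = 106;  v_rel·d = (9)·(11) + (-5)·(-3) = 114
106·t² − 228·t + 66 = 0  ⇒  m = 114² − 106·66 = 6000
m = 6000 > 0,  v_rel·d = 114 > 0  ⇒  inside

inside=yes margin=6000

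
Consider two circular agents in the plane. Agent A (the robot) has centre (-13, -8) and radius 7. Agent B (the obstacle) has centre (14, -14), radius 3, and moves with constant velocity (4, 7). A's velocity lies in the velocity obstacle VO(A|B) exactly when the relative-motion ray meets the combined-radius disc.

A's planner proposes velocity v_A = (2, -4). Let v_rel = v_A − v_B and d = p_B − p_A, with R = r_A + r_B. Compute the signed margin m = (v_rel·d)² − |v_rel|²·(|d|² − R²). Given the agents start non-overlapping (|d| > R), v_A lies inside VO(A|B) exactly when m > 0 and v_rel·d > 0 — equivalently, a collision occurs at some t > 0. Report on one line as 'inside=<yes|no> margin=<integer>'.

d = (27, -6),  |d|² = 765;  R = 7+3 = 10,  c = 765−10² = 665
v_rel = (-2, -11),  |v_rel|² = 125;  v_rel·d = (-2)·(27) + (-11)·(-6) = 12
125·t² − 24·t + 665 = 0  ⇒  m = 12² − 125·665 = -82981
m = -82981 < 0,  v_rel·d = 12 > 0  ⇒  outside

inside=no margin=-82981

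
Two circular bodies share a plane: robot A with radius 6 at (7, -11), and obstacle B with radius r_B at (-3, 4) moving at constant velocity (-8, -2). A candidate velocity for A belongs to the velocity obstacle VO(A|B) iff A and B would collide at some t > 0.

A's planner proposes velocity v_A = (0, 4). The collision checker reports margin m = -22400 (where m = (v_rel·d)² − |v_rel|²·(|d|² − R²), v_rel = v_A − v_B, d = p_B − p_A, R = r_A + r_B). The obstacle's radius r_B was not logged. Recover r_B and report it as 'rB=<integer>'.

m = -22400
d = (-10, 15);  v_rel = (8, 6),  |v_rel|² = 100
v_rel×d = (8)·(15) − (6)·(-10) = 180
since m = R²·100 − 180²:  R² = (32400 + -22400) / 100 = 100
R = √100 = 10  ⇒  r_B = 10 − 6 = 4

rB=4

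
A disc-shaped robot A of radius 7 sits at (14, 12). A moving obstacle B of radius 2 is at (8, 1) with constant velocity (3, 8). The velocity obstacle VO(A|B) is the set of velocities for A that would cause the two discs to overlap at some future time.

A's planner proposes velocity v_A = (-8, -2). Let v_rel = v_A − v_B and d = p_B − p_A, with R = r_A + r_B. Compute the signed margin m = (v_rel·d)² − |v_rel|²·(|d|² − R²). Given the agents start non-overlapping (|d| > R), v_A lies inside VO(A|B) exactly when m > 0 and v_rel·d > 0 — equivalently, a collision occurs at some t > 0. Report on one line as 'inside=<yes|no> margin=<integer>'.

d = (-6, -11),  |d|² = 157;  R = 7+2 = 9,  c = 157−9² = 76
v_rel = (-11, -10),  |v_rel|² = 221;  v_rel·d = (-11)·(-6) + (-10)·(-11) = 176
221·t² − 352·t + 76 = 0  ⇒  m = 176² − 221·76 = 14180
m = 14180 > 0,  v_rel·d = 176 > 0  ⇒  inside

inside=yes margin=14180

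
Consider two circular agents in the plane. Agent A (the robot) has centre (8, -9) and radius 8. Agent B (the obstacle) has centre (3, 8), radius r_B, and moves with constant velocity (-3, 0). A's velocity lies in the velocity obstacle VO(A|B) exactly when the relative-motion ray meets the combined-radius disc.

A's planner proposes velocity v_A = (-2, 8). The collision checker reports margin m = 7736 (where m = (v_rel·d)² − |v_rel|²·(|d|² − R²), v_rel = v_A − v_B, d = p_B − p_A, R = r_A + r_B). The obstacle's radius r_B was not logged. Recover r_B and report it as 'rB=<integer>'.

m = 7736
d = (-5, 17);  v_rel = (1, 8),  |v_rel|² = 65
v_rel×d = (1)·(17) − (8)·(-5) = 57
since m = R²·65 − 57²:  R² = (3249 + 7736) / 65 = 169
R = √169 = 13  ⇒  r_B = 13 − 8 = 5

rB=5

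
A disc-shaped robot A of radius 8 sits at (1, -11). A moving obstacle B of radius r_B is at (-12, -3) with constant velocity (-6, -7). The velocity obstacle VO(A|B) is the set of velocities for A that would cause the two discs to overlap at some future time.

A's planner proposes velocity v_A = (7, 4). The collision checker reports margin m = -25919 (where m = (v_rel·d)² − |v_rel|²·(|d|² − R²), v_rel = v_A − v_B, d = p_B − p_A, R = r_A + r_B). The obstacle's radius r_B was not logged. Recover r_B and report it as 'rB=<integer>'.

m = -25919
d = (-13, 8);  v_rel = (13, 11),  |v_rel|² = 290
v_rel×d = (13)·(8) − (11)·(-13) = 247
since m = R²·290 − 247²:  R² = (61009 + -25919) / 290 = 121
R = √121 = 11  ⇒  r_B = 11 − 8 = 3

rB=3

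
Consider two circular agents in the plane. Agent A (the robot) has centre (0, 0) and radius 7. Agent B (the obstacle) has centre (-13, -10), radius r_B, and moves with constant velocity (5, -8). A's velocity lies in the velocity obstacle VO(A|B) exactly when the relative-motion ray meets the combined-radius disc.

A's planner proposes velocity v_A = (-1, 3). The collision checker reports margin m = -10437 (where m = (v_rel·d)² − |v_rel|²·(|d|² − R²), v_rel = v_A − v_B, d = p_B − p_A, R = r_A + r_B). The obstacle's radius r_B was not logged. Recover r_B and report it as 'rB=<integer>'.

m = -10437
d = (-13, -10);  v_rel = (-6, 11),  |v_rel|² = 157
v_rel×d = (-6)·(-10) − (11)·(-13) = 203
since m = R²·157 − 203²:  R² = (41209 + -10437) / 157 = 196
R = √196 = 14  ⇒  r_B = 14 − 7 = 7

rB=7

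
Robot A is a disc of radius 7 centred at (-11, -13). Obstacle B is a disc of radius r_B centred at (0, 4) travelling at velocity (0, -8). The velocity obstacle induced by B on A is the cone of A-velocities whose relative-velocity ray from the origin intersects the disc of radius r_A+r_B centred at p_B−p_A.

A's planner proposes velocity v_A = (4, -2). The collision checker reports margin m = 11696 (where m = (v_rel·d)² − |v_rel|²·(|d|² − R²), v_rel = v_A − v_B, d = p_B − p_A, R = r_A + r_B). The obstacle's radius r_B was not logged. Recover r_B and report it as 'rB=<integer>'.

m = 11696
d = (11, 17);  v_rel = (4, 6),  |v_rel|² = 52
v_rel×d = (4)·(17) − (6)·(11) = 2
since m = R²·52 − 2²:  R² = (4 + 11696) / 52 = 225
R = √225 = 15  ⇒  r_B = 15 − 7 = 8

rB=8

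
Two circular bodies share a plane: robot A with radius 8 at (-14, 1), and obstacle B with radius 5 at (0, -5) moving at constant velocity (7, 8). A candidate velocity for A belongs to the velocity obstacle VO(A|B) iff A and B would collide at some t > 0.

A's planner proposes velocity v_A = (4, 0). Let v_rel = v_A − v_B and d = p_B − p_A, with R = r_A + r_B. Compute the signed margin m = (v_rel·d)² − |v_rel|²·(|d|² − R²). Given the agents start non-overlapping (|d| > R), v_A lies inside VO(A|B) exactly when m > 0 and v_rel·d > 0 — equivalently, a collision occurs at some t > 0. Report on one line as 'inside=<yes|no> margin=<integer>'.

d = (14, -6),  |d|² = 232;  R = 8+5 = 13,  c = 232−13² = 63
v_rel = (-3, -8),  |v_rel|² = 73;  v_rel·d = (-3)·(14) + (-8)·(-6) = 6
73·t² − 12·t + 63 = 0  ⇒  m = 6² − 73·63 = -4563
m = -4563 < 0,  v_rel·d = 6 > 0  ⇒  outside

inside=no margin=-4563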